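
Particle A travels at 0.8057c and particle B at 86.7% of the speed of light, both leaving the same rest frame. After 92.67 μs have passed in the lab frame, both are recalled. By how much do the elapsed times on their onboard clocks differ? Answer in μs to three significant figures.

A: γ = 1/√(1 − 0.8057²) = 1/√0.3508 = 1.688; τ_A = 92.67/1.688 = 54.89 μs.
B: β = 0.867; γ = 1/√(1 − 0.867²) = 1/√0.2483 = 2.007; τ_B = 92.67/2.007 = 46.18 μs.

|τ_A − τ_B| = 8.71 μs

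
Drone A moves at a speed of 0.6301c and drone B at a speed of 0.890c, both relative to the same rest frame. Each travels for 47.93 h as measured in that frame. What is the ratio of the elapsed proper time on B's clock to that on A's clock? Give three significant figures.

τ_B/τ_A = 0.587

A: γ = 1/√(1 − 0.6301²) = 1/√0.6030 = 1.288. B: γ = 1/√(1 − 0.890²) = 1/√0.2079 = 2.193.
τ_A/τ_B = γ_B/γ_A = 2.193/1.288 = 1.703, so τ_B/τ_A = 0.5872.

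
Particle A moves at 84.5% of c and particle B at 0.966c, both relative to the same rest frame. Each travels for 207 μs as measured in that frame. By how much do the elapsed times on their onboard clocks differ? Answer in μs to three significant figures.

A: β = 0.845; γ = 1/√(1 − 0.845²) = 1/√0.2860 = 1.870; τ_A = 207/1.870 = 110.7 μs.
B: γ = 1/√(1 − 0.966²) = 1/√0.06684 = 3.868; τ_B = 207/3.868 = 53.52 μs.

|τ_A − τ_B| = 57.2 μs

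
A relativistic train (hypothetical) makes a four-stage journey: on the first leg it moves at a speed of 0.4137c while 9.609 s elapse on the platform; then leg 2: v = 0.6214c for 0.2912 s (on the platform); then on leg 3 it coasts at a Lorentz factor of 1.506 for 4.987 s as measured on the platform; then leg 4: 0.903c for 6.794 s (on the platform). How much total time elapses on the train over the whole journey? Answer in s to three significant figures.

Leg 1: γ = 1/√(1 − 0.4137²) = 1/√0.8289 = 1.098; τ_1 = 9.609/1.098 = 8.748 s.
Leg 2: γ = 1/√(1 − 0.6214²) = 1/√0.6139 = 1.276; τ_2 = 0.2912/1.276 = 0.2282 s.
Leg 3: γ = 1.506; τ_3 = 4.987/1.506 = 3.311 s.
Leg 4: γ = 1/√(1 − 0.903²) = 1/√0.1846 = 2.328; τ_4 = 6.794/2.328 = 2.919 s.
Total: 8.748 + 0.2282 + 3.311 + 2.919 s.

τ = 15.2 s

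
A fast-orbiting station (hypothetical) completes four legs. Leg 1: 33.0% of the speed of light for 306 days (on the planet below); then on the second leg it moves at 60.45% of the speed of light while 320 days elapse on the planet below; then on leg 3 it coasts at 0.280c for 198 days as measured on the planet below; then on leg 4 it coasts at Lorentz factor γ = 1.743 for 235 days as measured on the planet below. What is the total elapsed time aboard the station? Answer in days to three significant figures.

Leg 1: β = 0.330; γ = 1/√(1 − 0.330²) = 1/√0.8911 = 1.059; τ_1 = 306/1.059 = 288.9 days.
Leg 2: β = 0.6045; γ = 1/√(1 − 0.6045²) = 1/√0.6346 = 1.255; τ_2 = 320/1.255 = 254.9 days.
Leg 3: γ = 1/√(1 − 0.280²) = 25/24 ≈ 1.042; τ_3 = 198/1.042 = 190.1 days.
Leg 4: γ = 1.743; τ_4 = 235/1.743 = 134.8 days.
Total: 288.9 + 254.9 + 190.1 + 134.8 days.

τ = 869 days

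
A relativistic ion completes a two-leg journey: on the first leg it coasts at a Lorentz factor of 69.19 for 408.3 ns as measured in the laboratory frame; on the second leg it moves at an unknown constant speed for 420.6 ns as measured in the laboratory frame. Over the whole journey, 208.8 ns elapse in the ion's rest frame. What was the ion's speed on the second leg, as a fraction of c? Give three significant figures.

β = 0.876

Leg 1: γ = 69.19; τ_1 = 408.3/69.19 = 5.901 ns.
Leg 2: speed unknown; τ_2 = 420.6/γ_2.
Total proper time: 5.901 + τ_2 = 208.8, so τ_2 = 208.8 − 5.901 = 202.9 ns.
γ_2 = 420.6/202.9 = 2.073; β = √(1 − 1/γ²) = √0.7673.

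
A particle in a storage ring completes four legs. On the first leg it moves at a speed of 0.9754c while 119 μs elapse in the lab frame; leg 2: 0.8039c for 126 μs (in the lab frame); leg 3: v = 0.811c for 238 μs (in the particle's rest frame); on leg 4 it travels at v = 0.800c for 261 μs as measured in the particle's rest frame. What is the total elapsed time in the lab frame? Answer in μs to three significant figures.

Leg 1: 119 μs is already measured in the lab frame.
Leg 2: 126 μs is already measured in the lab frame.
Leg 3: γ = 1/√(1 − 0.811²) = 1/√0.3423 = 1.709; Δt_3 = 1.709 × 238 = 406.8 μs.
Leg 4: γ = 1/√(1 − 0.800²) = 1/√0.3600 = 1.667; Δt_4 = 1.667 × 261 = 435.0 μs.
Total: 119.0 + 126.0 + 406.8 + 435.0 μs.

Δt = 1090 μs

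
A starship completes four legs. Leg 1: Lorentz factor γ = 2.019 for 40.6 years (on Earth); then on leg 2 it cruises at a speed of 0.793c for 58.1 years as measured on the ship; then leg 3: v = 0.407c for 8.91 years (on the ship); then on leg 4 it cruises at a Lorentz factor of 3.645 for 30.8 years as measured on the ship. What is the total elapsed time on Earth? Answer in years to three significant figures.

Leg 1: 40.6 years is already measured on Earth.
Leg 2: γ = 1/√(1 − 0.793²) = 1/√0.3712 = 1.641; Δt_2 = 1.641 × 58.1 = 95.37 years.
Leg 3: γ = 1/√(1 − 0.407²) = 1/√0.8344 = 1.095; Δt_3 = 1.095 × 8.91 = 9.754 years.
Leg 4: γ = 3.645; Δt_4 = 3.645 × 30.8 = 112.3 years.
Total: 40.60 + 95.37 + 9.754 + 112.3 years.

Δt = 258 years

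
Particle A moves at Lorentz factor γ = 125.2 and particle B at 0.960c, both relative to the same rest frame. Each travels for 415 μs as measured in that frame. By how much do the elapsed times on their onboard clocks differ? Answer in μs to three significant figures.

A: γ = 125.2; τ_A = 415/125.2 = 3.315 μs.
B: γ = 1/√(1 − 0.960²) = 25/7 ≈ 3.571; τ_B = 415/3.571 = 116.2 μs.

|τ_A − τ_B| = 113 μs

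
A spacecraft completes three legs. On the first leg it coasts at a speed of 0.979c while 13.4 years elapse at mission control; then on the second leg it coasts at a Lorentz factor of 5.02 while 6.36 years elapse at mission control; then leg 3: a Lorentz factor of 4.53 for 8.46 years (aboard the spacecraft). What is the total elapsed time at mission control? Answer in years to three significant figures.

Leg 1: 13.4 years is already measured at mission control.
Leg 2: 6.36 years is already measured at mission control.
Leg 3: γ = 4.53; Δt_3 = 4.530 × 8.46 = 38.32 years.
Total: 13.40 + 6.360 + 38.32 years.

Δt = 58.1 years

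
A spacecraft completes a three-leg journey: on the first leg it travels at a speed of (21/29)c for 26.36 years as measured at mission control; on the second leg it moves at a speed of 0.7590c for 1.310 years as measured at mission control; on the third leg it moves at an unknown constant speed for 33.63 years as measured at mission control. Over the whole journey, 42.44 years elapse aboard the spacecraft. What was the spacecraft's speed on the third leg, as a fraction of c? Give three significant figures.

β = 0.718

Leg 1: γ = 1/√(1 − (21/29)²) = 29/20 = 1.450; τ_1 = 26.36/1.450 = 18.18 years.
Leg 2: γ = 1/√(1 − 0.7590²) = 1/√0.4239 = 1.536; τ_2 = 1.310/1.536 = 0.8529 years.
Leg 3: speed unknown; τ_3 = 33.63/γ_3.
Total proper time: 18.18 + 0.8529 + τ_3 = 42.44, so τ_3 = 42.44 − 19.03 = 23.41 years.
γ_3 = 33.63/23.41 = 1.437; β = √(1 − 1/γ²) = √0.5155.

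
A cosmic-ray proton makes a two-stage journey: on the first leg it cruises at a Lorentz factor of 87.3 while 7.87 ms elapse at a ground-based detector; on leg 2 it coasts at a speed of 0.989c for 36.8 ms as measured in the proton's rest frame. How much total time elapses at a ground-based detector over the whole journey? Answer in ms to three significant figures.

Δt = 257 ms

Leg 1: 7.87 ms is already measured at a ground-based detector.
Leg 2: γ = 1/√(1 − 0.989²) = 1/√0.02188 = 6.761; Δt_2 = 6.761 × 36.8 = 248.8 ms.
Total: 7.870 + 248.8 ms.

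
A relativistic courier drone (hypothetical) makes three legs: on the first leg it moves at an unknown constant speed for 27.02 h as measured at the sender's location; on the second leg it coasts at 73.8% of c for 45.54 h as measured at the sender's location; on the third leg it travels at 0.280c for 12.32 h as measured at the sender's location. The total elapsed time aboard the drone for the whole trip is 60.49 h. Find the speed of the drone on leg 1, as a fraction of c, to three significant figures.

β = 0.748

Leg 1: speed unknown; τ_1 = 27.02/γ_1.
Leg 2: β = 0.738; γ = 1/√(1 − 0.738²) = 1/√0.4554 = 1.482; τ_2 = 45.54/1.482 = 30.73 h.
Leg 3: γ = 1/√(1 − 0.280²) = 25/24 ≈ 1.042; τ_3 = 12.32/1.042 = 11.83 h.
Total proper time: τ_1 + 30.73 + 11.83 = 60.49, so τ_1 = 60.49 − 42.56 = 17.93 h.
γ_1 = 27.02/17.93 = 1.507; β = √(1 − 1/γ²) = √0.5595.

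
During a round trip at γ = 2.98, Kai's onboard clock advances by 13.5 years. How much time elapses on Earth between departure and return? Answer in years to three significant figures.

γ = 2.98
Earth-frame duration is the dilated interval: Δt = γτ = 2.980 × 13.5 years.

Δt = 40.2 years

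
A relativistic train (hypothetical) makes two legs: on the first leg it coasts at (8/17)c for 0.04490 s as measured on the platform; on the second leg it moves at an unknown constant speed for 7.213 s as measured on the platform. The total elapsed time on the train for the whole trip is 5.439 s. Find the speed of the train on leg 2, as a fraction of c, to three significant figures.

Leg 1: γ = 1/√(1 − (8/17)²) = 17/15 ≈ 1.133; τ_1 = 0.04490/1.133 = 0.03962 s.
Leg 2: speed unknown; τ_2 = 7.213/γ_2.
Total proper time: 0.03962 + τ_2 = 5.439, so τ_2 = 5.439 − 0.03962 = 5.399 s.
γ_2 = 7.213/5.399 = 1.336; β = √(1 − 1/γ²) = √0.4397.

β = 0.663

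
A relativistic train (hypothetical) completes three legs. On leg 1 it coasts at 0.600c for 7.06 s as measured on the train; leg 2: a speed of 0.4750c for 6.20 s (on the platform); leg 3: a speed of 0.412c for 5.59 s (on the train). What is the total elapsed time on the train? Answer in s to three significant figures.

τ = 18.1 s

Leg 1: 7.06 s is already measured on the train.
Leg 2: γ = 1/√(1 − 0.4750²) = 1/√0.7744 = 1.136; τ_2 = 6.20/1.136 = 5.456 s.
Leg 3: 5.59 s is already measured on the train.
Total: 7.060 + 5.456 + 5.590 s.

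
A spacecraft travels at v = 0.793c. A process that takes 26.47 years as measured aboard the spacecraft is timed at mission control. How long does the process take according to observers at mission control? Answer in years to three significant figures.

Δt = 43.4 years

γ = 1/√(1 − 0.793²) = 1/√0.3712 = 1.641
The interval measured aboard the spacecraft is the proper time (both events occur at the same place in that frame); the lab-frame interval is Δt = γτ = 1.641 × 26.47 years.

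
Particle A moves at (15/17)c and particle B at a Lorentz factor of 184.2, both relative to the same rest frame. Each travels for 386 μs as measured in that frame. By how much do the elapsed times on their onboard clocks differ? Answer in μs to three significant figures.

A: γ = 1/√(1 − (15/17)²) = 17/8 = 2.125; τ_A = 386/2.125 = 181.6 μs.
B: γ = 184.2; τ_B = 386/184.2 = 2.096 μs.

|τ_A − τ_B| = 180 μs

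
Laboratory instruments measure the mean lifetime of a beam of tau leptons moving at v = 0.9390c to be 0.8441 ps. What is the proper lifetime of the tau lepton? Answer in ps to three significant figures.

γ = 1/√(1 − 0.9390²) = 1/√0.1183 = 2.908
The lab-frame lifetime is the dilated interval; the proper lifetime is τ₀ = Δt/γ = 0.8441/2.908 ps.

τ₀ = 0.290 ps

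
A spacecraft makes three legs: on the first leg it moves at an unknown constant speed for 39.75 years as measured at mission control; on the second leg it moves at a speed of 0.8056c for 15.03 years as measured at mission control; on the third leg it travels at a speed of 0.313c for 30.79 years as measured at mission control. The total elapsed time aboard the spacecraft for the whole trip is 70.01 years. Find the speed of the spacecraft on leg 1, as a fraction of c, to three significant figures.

Leg 1: speed unknown; τ_1 = 39.75/γ_1.
Leg 2: γ = 1/√(1 − 0.8056²) = 1/√0.3510 = 1.688; τ_2 = 15.03/1.688 = 8.905 years.
Leg 3: γ = 1/√(1 − 0.313²) = 1/√0.9020 = 1.053; τ_3 = 30.79/1.053 = 29.24 years.
Total proper time: τ_1 + 8.905 + 29.24 = 70.01, so τ_1 = 70.01 − 38.15 = 31.86 years.
γ_1 = 39.75/31.86 = 1.248; β = √(1 − 1/γ²) = √0.3575.

β = 0.598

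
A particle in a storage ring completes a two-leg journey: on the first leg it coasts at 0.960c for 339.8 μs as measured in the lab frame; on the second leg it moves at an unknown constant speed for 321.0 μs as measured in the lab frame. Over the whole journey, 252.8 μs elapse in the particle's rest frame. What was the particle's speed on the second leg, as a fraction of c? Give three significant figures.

β = 0.871

Leg 1: γ = 1/√(1 − 0.960²) = 25/7 ≈ 3.571; τ_1 = 339.8/3.571 = 95.14 μs.
Leg 2: speed unknown; τ_2 = 321.0/γ_2.
Total proper time: 95.14 + τ_2 = 252.8, so τ_2 = 252.8 − 95.14 = 157.7 μs.
γ_2 = 321.0/157.7 = 2.036; β = √(1 − 1/γ²) = √0.7588.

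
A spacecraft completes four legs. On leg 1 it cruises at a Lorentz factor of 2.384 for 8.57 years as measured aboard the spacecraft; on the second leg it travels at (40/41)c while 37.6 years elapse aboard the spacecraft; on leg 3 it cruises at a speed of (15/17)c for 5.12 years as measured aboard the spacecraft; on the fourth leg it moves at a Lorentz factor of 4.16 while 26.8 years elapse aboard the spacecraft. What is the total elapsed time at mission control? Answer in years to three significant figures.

Δt = 314 years

Leg 1: γ = 2.384; Δt_1 = 2.384 × 8.57 = 20.43 years.
Leg 2: γ = 1/√(1 − (40/41)²) = 41/9 ≈ 4.556; Δt_2 = 4.556 × 37.6 = 171.3 years.
Leg 3: γ = 1/√(1 − (15/17)²) = 17/8 = 2.125; Δt_3 = 2.125 × 5.12 = 10.88 years.
Leg 4: γ = 4.16; Δt_4 = 4.160 × 26.8 = 111.5 years.
Total: 20.43 + 171.3 + 10.88 + 111.5 years.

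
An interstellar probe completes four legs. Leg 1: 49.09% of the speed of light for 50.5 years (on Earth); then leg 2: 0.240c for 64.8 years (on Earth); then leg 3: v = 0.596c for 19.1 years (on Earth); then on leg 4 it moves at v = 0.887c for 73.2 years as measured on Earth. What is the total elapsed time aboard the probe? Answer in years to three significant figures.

τ = 156 years

Leg 1: β = 0.4909; γ = 1/√(1 − 0.4909²) = 1/√0.7590 = 1.148; τ_1 = 50.5/1.148 = 44.00 years.
Leg 2: γ = 1/√(1 − 0.240²) = 1/√0.9424 = 1.030; τ_2 = 64.8/1.030 = 62.91 years.
Leg 3: γ = 1/√(1 − 0.596²) = 1/√0.6448 = 1.245; τ_3 = 19.1/1.245 = 15.34 years.
Leg 4: γ = 1/√(1 − 0.887²) = 1/√0.2132 = 2.166; τ_4 = 73.2/2.166 = 33.80 years.
Total: 44.00 + 62.91 + 15.34 + 33.80 years.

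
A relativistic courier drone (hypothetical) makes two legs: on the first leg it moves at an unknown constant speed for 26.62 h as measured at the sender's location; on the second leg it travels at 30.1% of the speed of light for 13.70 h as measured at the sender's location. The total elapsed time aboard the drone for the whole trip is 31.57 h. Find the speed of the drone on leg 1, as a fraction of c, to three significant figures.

β = 0.719

Leg 1: speed unknown; τ_1 = 26.62/γ_1.
Leg 2: β = 0.301; γ = 1/√(1 − 0.301²) = 1/√0.9094 = 1.049; τ_2 = 13.70/1.049 = 13.06 h.
Total proper time: τ_1 + 13.06 = 31.57, so τ_1 = 31.57 − 13.06 = 18.51 h.
γ_1 = 26.62/18.51 = 1.439; β = √(1 − 1/γ²) = √0.5167.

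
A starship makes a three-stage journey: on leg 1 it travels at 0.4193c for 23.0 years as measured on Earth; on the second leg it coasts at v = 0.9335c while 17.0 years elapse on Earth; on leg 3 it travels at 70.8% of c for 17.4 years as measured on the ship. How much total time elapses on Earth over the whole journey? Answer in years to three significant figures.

Δt = 64.6 years

Leg 1: 23.0 years is already measured on Earth.
Leg 2: 17.0 years is already measured on Earth.
Leg 3: β = 0.708; γ = 1/√(1 − 0.708²) = 1/√0.4987 = 1.416; Δt_3 = 1.416 × 17.4 = 24.64 years.
Total: 23.00 + 17.00 + 24.64 years.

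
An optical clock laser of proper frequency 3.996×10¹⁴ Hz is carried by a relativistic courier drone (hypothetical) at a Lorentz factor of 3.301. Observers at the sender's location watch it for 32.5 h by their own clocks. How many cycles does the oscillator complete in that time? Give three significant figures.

γ = 3.301
During 32.5 h of lab time, the oscillator's proper time advances by τ = Δt/γ = 32.5/3.301 = 9.846 h = 3.544×10⁴ s.
N = f × τ = 3.996×10¹⁴ × 3.544×10⁴ = 1.416×10¹⁹.

N = 1.42×10¹⁹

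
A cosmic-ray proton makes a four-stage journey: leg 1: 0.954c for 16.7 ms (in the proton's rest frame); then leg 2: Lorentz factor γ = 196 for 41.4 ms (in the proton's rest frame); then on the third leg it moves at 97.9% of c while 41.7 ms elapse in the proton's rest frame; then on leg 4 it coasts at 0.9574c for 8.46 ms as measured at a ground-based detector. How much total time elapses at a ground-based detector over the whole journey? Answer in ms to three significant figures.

Δt = 8380 ms

Leg 1: γ = 1/√(1 − 0.954²) = 1/√0.08988 = 3.335; Δt_1 = 3.335 × 16.7 = 55.70 ms.
Leg 2: γ = 196; Δt_2 = 196.0 × 41.4 = 8114 ms.
Leg 3: β = 0.979; γ = 1/√(1 − 0.979²) = 1/√0.04156 = 4.905; Δt_3 = 4.905 × 41.7 = 204.6 ms.
Leg 4: 8.46 ms is already measured at a ground-based detector.
Total: 55.70 + 8114 + 204.6 + 8.460 ms.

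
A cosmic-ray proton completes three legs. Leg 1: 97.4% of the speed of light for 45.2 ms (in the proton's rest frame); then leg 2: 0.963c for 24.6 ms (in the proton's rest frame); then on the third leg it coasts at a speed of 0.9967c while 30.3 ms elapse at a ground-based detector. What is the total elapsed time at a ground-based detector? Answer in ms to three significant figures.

Leg 1: β = 0.974; γ = 1/√(1 − 0.974²) = 1/√0.05132 = 4.414; Δt_1 = 4.414 × 45.2 = 199.5 ms.
Leg 2: γ = 1/√(1 − 0.963²) = 1/√0.07263 = 3.711; Δt_2 = 3.711 × 24.6 = 91.28 ms.
Leg 3: 30.3 ms is already measured at a ground-based detector.
Total: 199.5 + 91.28 + 30.30 ms.

Δt = 321 ms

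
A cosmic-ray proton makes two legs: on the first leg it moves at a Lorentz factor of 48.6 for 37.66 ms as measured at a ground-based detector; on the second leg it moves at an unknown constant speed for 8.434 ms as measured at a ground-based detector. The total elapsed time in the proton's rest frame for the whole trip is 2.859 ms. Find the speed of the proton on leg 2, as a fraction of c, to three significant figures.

β = 0.969

Leg 1: γ = 48.6; τ_1 = 37.66/48.60 = 0.7749 ms.
Leg 2: speed unknown; τ_2 = 8.434/γ_2.
Total proper time: 0.7749 + τ_2 = 2.859, so τ_2 = 2.859 − 0.7749 = 2.084 ms.
γ_2 = 8.434/2.084 = 4.047; β = √(1 − 1/γ²) = √0.9389.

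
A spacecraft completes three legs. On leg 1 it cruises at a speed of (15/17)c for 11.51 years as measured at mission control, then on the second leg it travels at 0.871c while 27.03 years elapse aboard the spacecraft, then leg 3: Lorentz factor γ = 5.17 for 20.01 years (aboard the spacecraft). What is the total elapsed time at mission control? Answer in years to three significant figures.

Δt = 170 years

Leg 1: 11.51 years is already measured at mission control.
Leg 2: γ = 1/√(1 − 0.871²) = 1/√0.2414 = 2.035; Δt_2 = 2.035 × 27.03 = 55.02 years.
Leg 3: γ = 5.17; Δt_3 = 5.170 × 20.01 = 103.5 years.
Total: 11.51 + 55.02 + 103.5 years.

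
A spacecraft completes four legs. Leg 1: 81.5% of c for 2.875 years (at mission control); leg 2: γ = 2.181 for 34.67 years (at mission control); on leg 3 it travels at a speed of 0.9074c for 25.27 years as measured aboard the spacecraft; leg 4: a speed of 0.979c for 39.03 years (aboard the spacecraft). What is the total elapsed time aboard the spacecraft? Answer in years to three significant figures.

τ = 81.9 years

Leg 1: β = 0.815; γ = 1/√(1 − 0.815²) = 1/√0.3358 = 1.726; τ_1 = 2.875/1.726 = 1.666 years.
Leg 2: γ = 2.181; τ_2 = 34.67/2.181 = 15.90 years.
Leg 3: 25.27 years is already measured aboard the spacecraft.
Leg 4: 39.03 years is already measured aboard the spacecraft.
Total: 1.666 + 15.90 + 25.27 + 39.03 years.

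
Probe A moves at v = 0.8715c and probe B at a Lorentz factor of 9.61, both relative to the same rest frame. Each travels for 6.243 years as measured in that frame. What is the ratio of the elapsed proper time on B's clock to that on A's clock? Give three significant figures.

A: γ = 1/√(1 − 0.8715²) = 1/√0.2405 = 2.039. B: γ = 9.61.
τ_A/τ_B = γ_B/γ_A = 9.610/2.039 = 4.713, so τ_B/τ_A = 0.2122.

τ_B/τ_A = 0.212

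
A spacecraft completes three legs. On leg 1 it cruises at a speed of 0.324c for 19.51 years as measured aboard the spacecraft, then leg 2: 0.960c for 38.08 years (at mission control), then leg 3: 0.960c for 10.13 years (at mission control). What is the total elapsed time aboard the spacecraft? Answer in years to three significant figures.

Leg 1: 19.51 years is already measured aboard the spacecraft.
Leg 2: γ = 1/√(1 − 0.960²) = 25/7 ≈ 3.571; τ_2 = 38.08/3.571 = 10.66 years.
Leg 3: γ = 1/√(1 − 0.960²) = 25/7 ≈ 3.571; τ_3 = 10.13/3.571 = 2.836 years.
Total: 19.51 + 10.66 + 2.836 years.

τ = 33.0 years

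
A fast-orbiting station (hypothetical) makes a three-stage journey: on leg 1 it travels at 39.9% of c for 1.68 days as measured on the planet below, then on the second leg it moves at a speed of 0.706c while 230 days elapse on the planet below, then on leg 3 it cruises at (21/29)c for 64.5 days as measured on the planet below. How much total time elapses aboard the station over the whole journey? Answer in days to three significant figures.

Leg 1: β = 0.399; γ = 1/√(1 − 0.399²) = 1/√0.8408 = 1.091; τ_1 = 1.68/1.091 = 1.540 days.
Leg 2: γ = 1/√(1 − 0.706²) = 1/√0.5016 = 1.412; τ_2 = 230/1.412 = 162.9 days.
Leg 3: γ = 1/√(1 − (21/29)²) = 29/20 = 1.450; τ_3 = 64.5/1.450 = 44.48 days.
Total: 1.540 + 162.9 + 44.48 days.

τ = 209 days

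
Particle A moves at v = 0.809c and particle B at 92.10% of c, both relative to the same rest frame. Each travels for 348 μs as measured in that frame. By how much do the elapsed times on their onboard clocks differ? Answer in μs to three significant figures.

|τ_A − τ_B| = 69.0 μs

A: γ = 1/√(1 − 0.809²) = 1/√0.3455 = 1.701; τ_A = 348/1.701 = 204.6 μs.
B: β = 0.9210; γ = 1/√(1 − 0.9210²) = 1/√0.1518 = 2.567; τ_B = 348/2.567 = 135.6 μs.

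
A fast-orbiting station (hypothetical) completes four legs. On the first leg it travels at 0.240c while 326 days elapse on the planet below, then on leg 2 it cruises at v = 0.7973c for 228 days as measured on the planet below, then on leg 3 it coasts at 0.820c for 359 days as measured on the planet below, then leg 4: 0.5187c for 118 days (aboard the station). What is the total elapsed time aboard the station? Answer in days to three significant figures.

τ = 778 days

Leg 1: γ = 1/√(1 − 0.240²) = 1/√0.9424 = 1.030; τ_1 = 326/1.030 = 316.5 days.
Leg 2: γ = 1/√(1 − 0.7973²) = 1/√0.3643 = 1.657; τ_2 = 228/1.657 = 137.6 days.
Leg 3: γ = 1/√(1 − 0.820²) = 1/√0.3276 = 1.747; τ_3 = 359/1.747 = 205.5 days.
Leg 4: 118 days is already measured aboard the station.
Total: 316.5 + 137.6 + 205.5 + 118.0 days.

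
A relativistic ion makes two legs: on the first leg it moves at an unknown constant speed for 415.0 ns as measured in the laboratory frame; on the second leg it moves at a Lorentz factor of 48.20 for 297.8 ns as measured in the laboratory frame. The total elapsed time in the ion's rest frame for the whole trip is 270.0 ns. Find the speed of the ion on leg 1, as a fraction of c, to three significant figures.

Leg 1: speed unknown; τ_1 = 415.0/γ_1.
Leg 2: γ = 48.20; τ_2 = 297.8/48.20 = 6.178 ns.
Total proper time: τ_1 + 6.178 = 270.0, so τ_1 = 270.0 − 6.178 = 263.8 ns.
γ_1 = 415.0/263.8 = 1.573; β = √(1 − 1/γ²) = √0.5959.

β = 0.772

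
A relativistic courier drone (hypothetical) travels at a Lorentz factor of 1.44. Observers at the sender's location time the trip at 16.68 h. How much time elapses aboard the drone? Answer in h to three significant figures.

τ = 11.6 h

γ = 1.44
The interval measured at the sender's location is the dilated one; the clock aboard the drone measures the proper time τ = Δt/γ = 16.68/1.440 h.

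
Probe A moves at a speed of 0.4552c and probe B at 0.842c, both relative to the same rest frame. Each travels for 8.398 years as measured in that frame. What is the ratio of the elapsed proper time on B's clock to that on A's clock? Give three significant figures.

A: γ = 1/√(1 − 0.4552²) = 1/√0.7928 = 1.123. B: γ = 1/√(1 − 0.842²) = 1/√0.2910 = 1.854.
τ_A/τ_B = γ_B/γ_A = 1.854/1.123 = 1.650, so τ_B/τ_A = 0.6059.

τ_B/τ_A = 0.606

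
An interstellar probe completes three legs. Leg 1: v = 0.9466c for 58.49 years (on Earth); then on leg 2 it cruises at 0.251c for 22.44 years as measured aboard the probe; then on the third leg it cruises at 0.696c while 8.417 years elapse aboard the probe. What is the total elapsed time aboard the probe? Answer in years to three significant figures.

τ = 49.7 years

Leg 1: γ = 1/√(1 − 0.9466²) = 1/√0.1039 = 3.102; τ_1 = 58.49/3.102 = 18.86 years.
Leg 2: 22.44 years is already measured aboard the probe.
Leg 3: 8.417 years is already measured aboard the probe.
Total: 18.86 + 22.44 + 8.417 years.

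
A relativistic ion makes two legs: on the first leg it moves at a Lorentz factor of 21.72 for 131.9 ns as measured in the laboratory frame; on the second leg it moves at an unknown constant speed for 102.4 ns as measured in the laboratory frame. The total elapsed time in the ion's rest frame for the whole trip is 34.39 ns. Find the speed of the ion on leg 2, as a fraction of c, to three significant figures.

β = 0.961

Leg 1: γ = 21.72; τ_1 = 131.9/21.72 = 6.073 ns.
Leg 2: speed unknown; τ_2 = 102.4/γ_2.
Total proper time: 6.073 + τ_2 = 34.39, so τ_2 = 34.39 − 6.073 = 28.32 ns.
γ_2 = 102.4/28.32 = 3.616; β = √(1 − 1/γ²) = √0.9235.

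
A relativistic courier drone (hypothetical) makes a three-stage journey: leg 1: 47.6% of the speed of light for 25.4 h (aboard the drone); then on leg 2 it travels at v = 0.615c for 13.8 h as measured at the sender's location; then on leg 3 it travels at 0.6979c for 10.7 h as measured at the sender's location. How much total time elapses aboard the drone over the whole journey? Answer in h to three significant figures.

τ = 43.9 h

Leg 1: 25.4 h is already measured aboard the drone.
Leg 2: γ = 1/√(1 − 0.615²) = 1/√0.6218 = 1.268; τ_2 = 13.8/1.268 = 10.88 h.
Leg 3: γ = 1/√(1 − 0.6979²) = 1/√0.5129 = 1.396; τ_3 = 10.7/1.396 = 7.663 h.
Total: 25.40 + 10.88 + 7.663 h.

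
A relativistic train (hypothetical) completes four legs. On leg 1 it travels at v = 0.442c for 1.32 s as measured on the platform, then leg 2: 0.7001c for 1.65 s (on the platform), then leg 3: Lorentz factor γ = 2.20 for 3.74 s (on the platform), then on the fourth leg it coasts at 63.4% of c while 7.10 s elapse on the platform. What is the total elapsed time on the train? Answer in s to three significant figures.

τ = 9.55 s

Leg 1: γ = 1/√(1 − 0.442²) = 1/√0.8046 = 1.115; τ_1 = 1.32/1.115 = 1.184 s.
Leg 2: γ = 1/√(1 − 0.7001²) = 1/√0.5099 = 1.400; τ_2 = 1.65/1.400 = 1.178 s.
Leg 3: γ = 2.20; τ_3 = 3.74/2.200 = 1.700 s.
Leg 4: β = 0.634; γ = 1/√(1 − 0.634²) = 1/√0.5980 = 1.293; τ_4 = 7.10/1.293 = 5.491 s.
Total: 1.184 + 1.178 + 1.700 + 5.491 s.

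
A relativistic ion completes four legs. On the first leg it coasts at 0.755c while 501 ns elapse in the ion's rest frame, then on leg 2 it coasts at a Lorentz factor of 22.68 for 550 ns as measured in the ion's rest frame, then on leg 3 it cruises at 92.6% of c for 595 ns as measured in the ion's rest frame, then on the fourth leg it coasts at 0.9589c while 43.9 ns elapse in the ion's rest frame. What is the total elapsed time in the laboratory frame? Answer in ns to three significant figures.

Leg 1: γ = 1/√(1 − 0.755²) = 1/√0.4300 = 1.525; Δt_1 = 1.525 × 501 = 764.0 ns.
Leg 2: γ = 22.68; Δt_2 = 22.68 × 550 = 1.247×10⁴ ns.
Leg 3: β = 0.926; γ = 1/√(1 − 0.926²) = 1/√0.1425 = 2.649; Δt_3 = 2.649 × 595 = 1576 ns.
Leg 4: γ = 1/√(1 − 0.9589²) = 1/√0.08051 = 3.524; Δt_4 = 3.524 × 43.9 = 154.7 ns.
Total: 764.0 + 1.247×10⁴ + 1576 + 154.7 ns.

Δt = 1.50×10⁴ ns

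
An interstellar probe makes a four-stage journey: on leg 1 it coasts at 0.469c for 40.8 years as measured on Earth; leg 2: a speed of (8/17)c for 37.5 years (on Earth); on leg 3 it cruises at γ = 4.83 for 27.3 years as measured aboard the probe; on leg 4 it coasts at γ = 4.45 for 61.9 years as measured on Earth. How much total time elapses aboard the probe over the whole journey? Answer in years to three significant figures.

τ = 110 years

Leg 1: γ = 1/√(1 − 0.469²) = 1/√0.7800 = 1.132; τ_1 = 40.8/1.132 = 36.03 years.
Leg 2: γ = 1/√(1 − (8/17)²) = 17/15 ≈ 1.133; τ_2 = 37.5/1.133 = 33.09 years.
Leg 3: 27.3 years is already measured aboard the probe.
Leg 4: γ = 4.45; τ_4 = 61.9/4.450 = 13.91 years.
Total: 36.03 + 33.09 + 27.30 + 13.91 years.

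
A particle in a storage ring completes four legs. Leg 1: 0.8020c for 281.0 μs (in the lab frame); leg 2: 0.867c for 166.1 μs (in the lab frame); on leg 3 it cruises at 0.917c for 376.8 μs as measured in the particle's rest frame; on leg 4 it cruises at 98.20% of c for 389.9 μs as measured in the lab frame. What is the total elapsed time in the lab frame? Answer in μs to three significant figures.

Δt = 1780 μs

Leg 1: 281.0 μs is already measured in the lab frame.
Leg 2: 166.1 μs is already measured in the lab frame.
Leg 3: γ = 1/√(1 − 0.917²) = 1/√0.1591 = 2.507; Δt_3 = 2.507 × 376.8 = 944.6 μs.
Leg 4: 389.9 μs is already measured in the lab frame.
Total: 281.0 + 166.1 + 944.6 + 389.9 μs.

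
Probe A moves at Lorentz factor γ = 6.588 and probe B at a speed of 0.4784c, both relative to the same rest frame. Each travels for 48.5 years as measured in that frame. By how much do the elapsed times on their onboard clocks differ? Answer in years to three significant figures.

|τ_A − τ_B| = 35.2 years

A: γ = 6.588; τ_A = 48.5/6.588 = 7.362 years.
B: γ = 1/√(1 − 0.4784²) = 1/√0.7711 = 1.139; τ_B = 48.5/1.139 = 42.59 years.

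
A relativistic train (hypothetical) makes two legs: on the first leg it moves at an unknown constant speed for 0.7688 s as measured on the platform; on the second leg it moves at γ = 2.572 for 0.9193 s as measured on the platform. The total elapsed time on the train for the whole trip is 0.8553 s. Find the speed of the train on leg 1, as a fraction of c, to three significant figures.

β = 0.762

Leg 1: speed unknown; τ_1 = 0.7688/γ_1.
Leg 2: γ = 2.572; τ_2 = 0.9193/2.572 = 0.3574 s.
Total proper time: τ_1 + 0.3574 = 0.8553, so τ_1 = 0.8553 − 0.3574 = 0.4979 s.
γ_1 = 0.7688/0.4979 = 1.544; β = √(1 − 1/γ²) = √0.5806.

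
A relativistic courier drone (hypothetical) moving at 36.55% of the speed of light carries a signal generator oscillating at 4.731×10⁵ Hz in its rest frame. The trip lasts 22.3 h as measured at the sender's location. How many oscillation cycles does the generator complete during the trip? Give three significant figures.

N = 3.54×10¹⁰

β = 0.3655; γ = 1/√(1 − 0.3655²) = 1/√0.8664 = 1.074
The oscillator's own cycle count is N = f × τ where τ is the proper time aboard the drone. τ = Δt/γ = 22.3/1.074 = 20.76 h = 7.473×10⁴ s.
N = 4.731×10⁵ × 7.473×10⁴ = 3.535×10¹⁰.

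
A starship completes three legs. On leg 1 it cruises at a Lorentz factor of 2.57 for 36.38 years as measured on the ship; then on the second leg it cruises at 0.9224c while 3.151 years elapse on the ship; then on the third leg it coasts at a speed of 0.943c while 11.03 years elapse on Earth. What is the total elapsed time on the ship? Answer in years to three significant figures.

τ = 43.2 years

Leg 1: 36.38 years is already measured on the ship.
Leg 2: 3.151 years is already measured on the ship.
Leg 3: γ = 1/√(1 − 0.943²) = 1/√0.1108 = 3.005; τ_3 = 11.03/3.005 = 3.671 years.
Total: 36.38 + 3.151 + 3.671 years.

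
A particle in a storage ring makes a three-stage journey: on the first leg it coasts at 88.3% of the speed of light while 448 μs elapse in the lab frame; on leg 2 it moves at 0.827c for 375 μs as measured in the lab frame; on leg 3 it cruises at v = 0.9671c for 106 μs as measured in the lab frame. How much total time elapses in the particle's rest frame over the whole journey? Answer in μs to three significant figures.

Leg 1: β = 0.883; γ = 1/√(1 − 0.883²) = 1/√0.2203 = 2.131; τ_1 = 448/2.131 = 210.3 μs.
Leg 2: γ = 1/√(1 − 0.827²) = 1/√0.3161 = 1.779; τ_2 = 375/1.779 = 210.8 μs.
Leg 3: γ = 1/√(1 − 0.9671²) = 1/√0.06472 = 3.931; τ_3 = 106/3.931 = 26.97 μs.
Total: 210.3 + 210.8 + 26.97 μs.

τ = 448 μs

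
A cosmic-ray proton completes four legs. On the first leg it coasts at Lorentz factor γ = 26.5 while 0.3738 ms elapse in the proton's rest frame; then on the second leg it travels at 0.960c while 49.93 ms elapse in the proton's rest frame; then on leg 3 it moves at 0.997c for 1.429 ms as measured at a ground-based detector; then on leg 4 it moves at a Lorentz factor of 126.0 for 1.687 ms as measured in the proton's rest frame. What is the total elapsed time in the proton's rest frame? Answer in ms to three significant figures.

Leg 1: 0.3738 ms is already measured in the proton's rest frame.
Leg 2: 49.93 ms is already measured in the proton's rest frame.
Leg 3: γ = 1/√(1 − 0.997²) = 1/√0.005991 = 12.92; τ_3 = 1.429/12.92 = 0.1106 ms.
Leg 4: 1.687 ms is already measured in the proton's rest frame.
Total: 0.3738 + 49.93 + 0.1106 + 1.687 ms.

τ = 52.1 ms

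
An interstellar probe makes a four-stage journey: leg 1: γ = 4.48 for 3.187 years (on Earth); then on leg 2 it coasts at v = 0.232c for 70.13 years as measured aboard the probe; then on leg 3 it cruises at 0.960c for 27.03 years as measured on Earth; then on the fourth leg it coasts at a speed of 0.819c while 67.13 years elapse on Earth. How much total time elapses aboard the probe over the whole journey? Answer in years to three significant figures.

Leg 1: γ = 4.48; τ_1 = 3.187/4.480 = 0.7114 years.
Leg 2: 70.13 years is already measured aboard the probe.
Leg 3: γ = 1/√(1 − 0.960²) = 25/7 ≈ 3.571; τ_3 = 27.03/3.571 = 7.568 years.
Leg 4: γ = 1/√(1 − 0.819²) = 1/√0.3292 = 1.743; τ_4 = 67.13/1.743 = 38.52 years.
Total: 0.7114 + 70.13 + 7.568 + 38.52 years.

τ = 117 years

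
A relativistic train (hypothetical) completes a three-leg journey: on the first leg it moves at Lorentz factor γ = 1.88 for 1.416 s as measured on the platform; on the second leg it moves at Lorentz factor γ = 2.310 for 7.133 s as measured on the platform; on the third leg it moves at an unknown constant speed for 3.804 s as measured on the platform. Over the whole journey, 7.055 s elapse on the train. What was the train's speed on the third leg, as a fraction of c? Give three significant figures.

Leg 1: γ = 1.88; τ_1 = 1.416/1.880 = 0.7532 s.
Leg 2: γ = 2.310; τ_2 = 7.133/2.310 = 3.088 s.
Leg 3: speed unknown; τ_3 = 3.804/γ_3.
Total proper time: 0.7532 + 3.088 + τ_3 = 7.055, so τ_3 = 7.055 − 3.841 = 3.214 s.
γ_3 = 3.804/3.214 = 1.184; β = √(1 − 1/γ²) = √0.2862.

β = 0.535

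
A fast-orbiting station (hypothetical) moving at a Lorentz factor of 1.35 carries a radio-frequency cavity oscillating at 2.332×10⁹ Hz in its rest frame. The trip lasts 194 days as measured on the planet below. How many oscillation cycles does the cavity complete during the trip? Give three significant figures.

γ = 1.35
The oscillator's own cycle count is N = f × τ where τ is the proper time aboard the station. τ = Δt/γ = 194/1.350 = 143.7 days = 1.242×10⁷ s.
N = 2.332×10⁹ × 1.242×10⁷ = 2.895×10¹⁶.

N = 2.90×10¹⁶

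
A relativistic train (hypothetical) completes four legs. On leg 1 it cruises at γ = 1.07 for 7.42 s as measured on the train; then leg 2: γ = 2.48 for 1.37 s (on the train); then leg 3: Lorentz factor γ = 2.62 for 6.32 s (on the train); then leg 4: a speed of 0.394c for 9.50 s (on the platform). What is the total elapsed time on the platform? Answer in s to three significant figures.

Leg 1: γ = 1.07; Δt_1 = 1.070 × 7.42 = 7.939 s.
Leg 2: γ = 2.48; Δt_2 = 2.480 × 1.37 = 3.398 s.
Leg 3: γ = 2.62; Δt_3 = 2.620 × 6.32 = 16.56 s.
Leg 4: 9.50 s is already measured on the platform.
Total: 7.939 + 3.398 + 16.56 + 9.500 s.

Δt = 37.4 s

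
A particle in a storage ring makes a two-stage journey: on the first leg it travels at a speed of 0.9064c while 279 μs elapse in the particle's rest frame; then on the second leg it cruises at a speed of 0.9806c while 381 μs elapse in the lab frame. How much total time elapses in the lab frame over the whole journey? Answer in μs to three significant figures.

Leg 1: γ = 1/√(1 − 0.9064²) = 1/√0.1784 = 2.367; Δt_1 = 2.367 × 279 = 660.5 μs.
Leg 2: 381 μs is already measured in the lab frame.
Total: 660.5 + 381.0 μs.

Δt = 1040 μs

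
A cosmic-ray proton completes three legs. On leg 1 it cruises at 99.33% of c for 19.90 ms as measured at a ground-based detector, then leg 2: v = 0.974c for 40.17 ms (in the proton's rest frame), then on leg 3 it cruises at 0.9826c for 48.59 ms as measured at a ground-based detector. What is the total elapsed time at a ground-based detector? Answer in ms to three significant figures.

Δt = 246 ms

Leg 1: 19.90 ms is already measured at a ground-based detector.
Leg 2: γ = 1/√(1 − 0.974²) = 1/√0.05132 = 4.414; Δt_2 = 4.414 × 40.17 = 177.3 ms.
Leg 3: 48.59 ms is already measured at a ground-based detector.
Total: 19.90 + 177.3 + 48.59 ms.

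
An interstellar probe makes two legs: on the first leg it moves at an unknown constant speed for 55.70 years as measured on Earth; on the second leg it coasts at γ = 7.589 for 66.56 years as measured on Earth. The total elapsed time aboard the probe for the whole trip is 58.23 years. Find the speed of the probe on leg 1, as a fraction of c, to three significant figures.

β = 0.460

Leg 1: speed unknown; τ_1 = 55.70/γ_1.
Leg 2: γ = 7.589; τ_2 = 66.56/7.589 = 8.771 years.
Total proper time: τ_1 + 8.771 = 58.23, so τ_1 = 58.23 − 8.771 = 49.46 years.
γ_1 = 55.70/49.46 = 1.126; β = √(1 − 1/γ²) = √0.2115.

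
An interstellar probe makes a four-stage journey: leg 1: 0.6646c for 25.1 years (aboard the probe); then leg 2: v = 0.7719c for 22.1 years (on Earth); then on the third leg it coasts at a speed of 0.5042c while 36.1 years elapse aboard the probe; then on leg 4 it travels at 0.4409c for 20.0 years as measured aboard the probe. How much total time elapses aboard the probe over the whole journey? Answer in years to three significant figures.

τ = 95.2 years

Leg 1: 25.1 years is already measured aboard the probe.
Leg 2: γ = 1/√(1 − 0.7719²) = 1/√0.4042 = 1.573; τ_2 = 22.1/1.573 = 14.05 years.
Leg 3: 36.1 years is already measured aboard the probe.
Leg 4: 20.0 years is already measured aboard the probe.
Total: 25.10 + 14.05 + 36.10 + 20.00 years.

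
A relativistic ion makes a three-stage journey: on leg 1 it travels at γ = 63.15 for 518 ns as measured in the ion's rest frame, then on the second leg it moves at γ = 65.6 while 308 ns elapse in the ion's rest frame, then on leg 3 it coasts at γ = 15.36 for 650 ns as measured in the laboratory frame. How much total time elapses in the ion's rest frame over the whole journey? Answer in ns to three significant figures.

Leg 1: 518 ns is already measured in the ion's rest frame.
Leg 2: 308 ns is already measured in the ion's rest frame.
Leg 3: γ = 15.36; τ_3 = 650/15.36 = 42.32 ns.
Total: 518.0 + 308.0 + 42.32 ns.

τ = 868 ns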